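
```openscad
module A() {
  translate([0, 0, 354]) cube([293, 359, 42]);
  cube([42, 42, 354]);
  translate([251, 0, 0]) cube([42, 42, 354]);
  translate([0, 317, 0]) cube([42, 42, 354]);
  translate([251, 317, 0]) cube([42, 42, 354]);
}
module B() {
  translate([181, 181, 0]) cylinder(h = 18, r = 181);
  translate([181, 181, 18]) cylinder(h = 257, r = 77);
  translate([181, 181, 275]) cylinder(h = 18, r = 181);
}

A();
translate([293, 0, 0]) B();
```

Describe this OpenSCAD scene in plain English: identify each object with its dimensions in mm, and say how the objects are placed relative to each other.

A is a four-legged stool. The seat is 293×359 mm, 42 mm thick, top at z = 396 mm. It stands on four square legs, each 42×42 mm in cross-section, from z = 0 to the seat underside, each flush with a corner of the seat.

B is a spool: two coaxial disc flanges of radius 181 mm and thickness 18 mm, joined by a core cylinder of radius 77 mm and height 257 mm. The lower flange rests on z = 0 and the three cylinders share a vertical axis.

The spool is against the stool's +x side, with their −y faces flush.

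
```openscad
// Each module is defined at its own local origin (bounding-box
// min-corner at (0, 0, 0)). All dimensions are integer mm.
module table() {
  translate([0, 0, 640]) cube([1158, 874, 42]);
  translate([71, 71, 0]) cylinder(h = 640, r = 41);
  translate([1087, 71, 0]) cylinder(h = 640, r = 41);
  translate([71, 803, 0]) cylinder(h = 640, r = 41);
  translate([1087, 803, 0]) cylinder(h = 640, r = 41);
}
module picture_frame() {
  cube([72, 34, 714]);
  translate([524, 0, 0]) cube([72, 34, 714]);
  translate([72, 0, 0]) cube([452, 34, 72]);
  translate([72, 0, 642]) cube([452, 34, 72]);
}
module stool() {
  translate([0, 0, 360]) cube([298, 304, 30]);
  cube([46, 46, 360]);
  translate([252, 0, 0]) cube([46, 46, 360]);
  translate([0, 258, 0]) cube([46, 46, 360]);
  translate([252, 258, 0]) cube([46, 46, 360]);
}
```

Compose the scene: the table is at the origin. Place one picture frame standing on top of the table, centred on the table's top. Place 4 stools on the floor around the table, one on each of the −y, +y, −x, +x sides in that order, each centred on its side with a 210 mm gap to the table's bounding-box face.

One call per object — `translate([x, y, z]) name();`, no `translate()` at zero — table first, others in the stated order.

table();
translate([281, 420, 682]) picture_frame();
translate([430, -514, 0]) stool();
translate([430, 1084, 0]) stool();
translate([-508, 285, 0]) stool();
translate([1368, 285, 0]) stool();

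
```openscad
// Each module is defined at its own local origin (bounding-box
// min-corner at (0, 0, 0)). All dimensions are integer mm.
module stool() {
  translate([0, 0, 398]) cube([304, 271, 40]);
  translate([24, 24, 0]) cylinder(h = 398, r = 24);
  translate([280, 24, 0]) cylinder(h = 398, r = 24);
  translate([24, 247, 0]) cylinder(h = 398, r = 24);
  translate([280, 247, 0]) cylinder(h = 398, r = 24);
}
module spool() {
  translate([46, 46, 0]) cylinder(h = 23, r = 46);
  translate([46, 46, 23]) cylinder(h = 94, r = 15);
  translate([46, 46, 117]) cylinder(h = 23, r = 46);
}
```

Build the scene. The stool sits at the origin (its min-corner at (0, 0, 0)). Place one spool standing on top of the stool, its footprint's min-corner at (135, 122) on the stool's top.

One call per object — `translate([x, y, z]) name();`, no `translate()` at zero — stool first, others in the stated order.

stool();
translate([135, 122, 438]) spool();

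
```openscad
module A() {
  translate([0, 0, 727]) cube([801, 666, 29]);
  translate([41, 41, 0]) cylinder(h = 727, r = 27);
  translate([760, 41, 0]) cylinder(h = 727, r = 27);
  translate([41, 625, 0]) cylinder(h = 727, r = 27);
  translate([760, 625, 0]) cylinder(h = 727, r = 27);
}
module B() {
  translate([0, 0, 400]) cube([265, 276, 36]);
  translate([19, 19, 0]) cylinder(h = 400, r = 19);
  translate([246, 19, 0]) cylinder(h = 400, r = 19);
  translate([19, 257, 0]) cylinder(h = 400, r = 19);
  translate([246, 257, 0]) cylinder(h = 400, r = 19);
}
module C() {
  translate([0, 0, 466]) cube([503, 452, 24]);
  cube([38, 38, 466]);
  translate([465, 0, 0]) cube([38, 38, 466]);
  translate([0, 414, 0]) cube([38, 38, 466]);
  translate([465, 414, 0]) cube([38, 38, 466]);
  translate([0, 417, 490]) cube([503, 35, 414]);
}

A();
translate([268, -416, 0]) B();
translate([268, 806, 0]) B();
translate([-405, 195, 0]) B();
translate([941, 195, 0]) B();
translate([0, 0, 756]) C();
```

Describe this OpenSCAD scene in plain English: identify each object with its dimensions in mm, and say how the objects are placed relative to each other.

A is a rectangular dining table. The top is 801×666×29 mm with its upper surface at z = 756 mm. It stands on four round legs of 54 mm diameter, each leg's bounding box inset 14 mm from the nearest pair of top edges, running from the floor to the underside of the top.

B is a simple wooden stool: a rectangular seat 265 mm (x) by 276 mm (y), 36 mm thick, top face at z = 436 mm, on four round legs, each 38 mm in diameter. The legs rest on z = 0, each leg's axis is inset half a diameter from the nearest pair of seat edges (so the leg's bounding box is flush with the corner).

C is a chair: 503×452 mm seat, 24 mm thick, top at z = 490 mm, on four 38 mm square corner legs flush with the seat edges. A 35 mm thick backrest slab spans the full seat width, extending 414 mm above the seat top, its back face flush with the seat's +y edge.

Four stools sit around the table at the −y, +y, −x, +x sides. The chair is on top of the table.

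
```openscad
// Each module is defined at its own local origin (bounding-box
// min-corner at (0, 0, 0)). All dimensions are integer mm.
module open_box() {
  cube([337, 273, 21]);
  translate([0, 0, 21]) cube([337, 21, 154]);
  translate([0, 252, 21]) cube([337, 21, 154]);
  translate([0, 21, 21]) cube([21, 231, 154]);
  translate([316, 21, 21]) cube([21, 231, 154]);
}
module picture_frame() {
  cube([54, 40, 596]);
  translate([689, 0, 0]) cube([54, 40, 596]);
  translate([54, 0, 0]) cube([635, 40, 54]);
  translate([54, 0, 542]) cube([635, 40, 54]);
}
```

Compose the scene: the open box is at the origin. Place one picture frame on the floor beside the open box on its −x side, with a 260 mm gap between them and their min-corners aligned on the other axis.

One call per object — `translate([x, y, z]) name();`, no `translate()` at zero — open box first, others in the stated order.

open_box();
translate([-1003, 0, 0]) picture_frame();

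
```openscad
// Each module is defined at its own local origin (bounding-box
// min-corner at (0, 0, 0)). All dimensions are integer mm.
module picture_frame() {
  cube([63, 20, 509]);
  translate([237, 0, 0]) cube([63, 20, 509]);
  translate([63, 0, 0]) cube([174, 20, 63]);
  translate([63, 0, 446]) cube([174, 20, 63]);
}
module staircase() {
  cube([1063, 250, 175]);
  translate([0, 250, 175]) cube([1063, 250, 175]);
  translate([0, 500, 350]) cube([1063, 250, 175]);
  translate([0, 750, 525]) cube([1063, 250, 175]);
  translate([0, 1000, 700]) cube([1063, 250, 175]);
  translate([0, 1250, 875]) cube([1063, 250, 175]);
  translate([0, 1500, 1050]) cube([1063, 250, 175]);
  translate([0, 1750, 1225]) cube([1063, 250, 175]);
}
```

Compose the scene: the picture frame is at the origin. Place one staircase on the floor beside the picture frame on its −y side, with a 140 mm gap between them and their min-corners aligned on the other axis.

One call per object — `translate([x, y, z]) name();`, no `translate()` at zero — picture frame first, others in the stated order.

picture_frame();
translate([0, -2140, 0]) staircase();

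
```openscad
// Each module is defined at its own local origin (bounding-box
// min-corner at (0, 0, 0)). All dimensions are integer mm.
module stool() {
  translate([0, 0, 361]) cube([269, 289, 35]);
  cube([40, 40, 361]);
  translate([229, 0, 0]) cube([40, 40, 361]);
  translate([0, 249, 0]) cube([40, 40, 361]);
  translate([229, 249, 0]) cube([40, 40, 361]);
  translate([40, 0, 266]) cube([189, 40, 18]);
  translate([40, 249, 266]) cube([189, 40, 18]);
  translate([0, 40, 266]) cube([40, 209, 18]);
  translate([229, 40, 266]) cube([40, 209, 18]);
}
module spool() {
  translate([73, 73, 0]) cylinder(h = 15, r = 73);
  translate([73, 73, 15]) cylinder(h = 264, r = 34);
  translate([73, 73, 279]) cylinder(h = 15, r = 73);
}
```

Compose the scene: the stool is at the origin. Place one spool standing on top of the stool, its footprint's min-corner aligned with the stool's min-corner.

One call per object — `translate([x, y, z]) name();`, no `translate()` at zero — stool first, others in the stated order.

stool();
translate([0, 0, 396]) spool();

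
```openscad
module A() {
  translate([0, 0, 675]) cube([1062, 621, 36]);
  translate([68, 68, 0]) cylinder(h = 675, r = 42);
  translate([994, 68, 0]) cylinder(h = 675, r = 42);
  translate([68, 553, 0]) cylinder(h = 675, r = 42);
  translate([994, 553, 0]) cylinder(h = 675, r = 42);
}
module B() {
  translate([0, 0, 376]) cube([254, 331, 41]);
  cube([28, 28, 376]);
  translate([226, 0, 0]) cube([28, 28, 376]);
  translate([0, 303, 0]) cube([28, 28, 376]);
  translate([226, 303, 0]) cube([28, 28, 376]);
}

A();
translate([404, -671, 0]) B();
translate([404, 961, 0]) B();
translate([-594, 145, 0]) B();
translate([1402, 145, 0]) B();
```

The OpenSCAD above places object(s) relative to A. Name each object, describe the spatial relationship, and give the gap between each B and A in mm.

Each stool's nearest face is 340 mm from the table's bounding box.

A is a table. B is a stool. Four stools sit around the table at the −y, +y, −x, +x sides. The gap between each stool and the table is 340 mm.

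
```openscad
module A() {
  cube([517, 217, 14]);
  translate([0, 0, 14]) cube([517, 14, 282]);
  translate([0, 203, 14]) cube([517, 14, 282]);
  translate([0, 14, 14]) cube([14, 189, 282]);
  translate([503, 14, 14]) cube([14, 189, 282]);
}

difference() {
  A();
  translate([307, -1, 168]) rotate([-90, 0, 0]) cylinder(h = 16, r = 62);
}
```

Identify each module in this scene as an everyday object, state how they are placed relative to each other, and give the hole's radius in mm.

The subtracted cylinder has r = 62 mm.

A is an open box. The open box has a circular hole through its front wall. The hole's radius is 62 mm.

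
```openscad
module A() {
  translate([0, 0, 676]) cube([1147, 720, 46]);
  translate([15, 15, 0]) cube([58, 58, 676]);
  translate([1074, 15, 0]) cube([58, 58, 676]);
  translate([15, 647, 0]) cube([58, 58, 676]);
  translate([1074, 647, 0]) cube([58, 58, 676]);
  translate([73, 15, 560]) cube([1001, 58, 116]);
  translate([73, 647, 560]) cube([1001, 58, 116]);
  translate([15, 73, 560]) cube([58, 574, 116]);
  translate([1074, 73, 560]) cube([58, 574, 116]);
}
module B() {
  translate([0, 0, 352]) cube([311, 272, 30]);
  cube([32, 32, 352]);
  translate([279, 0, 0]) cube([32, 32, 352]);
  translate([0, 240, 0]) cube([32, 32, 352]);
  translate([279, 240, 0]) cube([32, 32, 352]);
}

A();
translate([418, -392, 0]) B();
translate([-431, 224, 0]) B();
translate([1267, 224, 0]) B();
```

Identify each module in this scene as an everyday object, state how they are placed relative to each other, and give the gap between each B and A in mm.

Each stool's nearest face is 120 mm from the table's bounding box.

A is a table. B is a stool. Three stools sit around the table at the −y, −x, +x sides. The gap between each stool and the table is 120 mm.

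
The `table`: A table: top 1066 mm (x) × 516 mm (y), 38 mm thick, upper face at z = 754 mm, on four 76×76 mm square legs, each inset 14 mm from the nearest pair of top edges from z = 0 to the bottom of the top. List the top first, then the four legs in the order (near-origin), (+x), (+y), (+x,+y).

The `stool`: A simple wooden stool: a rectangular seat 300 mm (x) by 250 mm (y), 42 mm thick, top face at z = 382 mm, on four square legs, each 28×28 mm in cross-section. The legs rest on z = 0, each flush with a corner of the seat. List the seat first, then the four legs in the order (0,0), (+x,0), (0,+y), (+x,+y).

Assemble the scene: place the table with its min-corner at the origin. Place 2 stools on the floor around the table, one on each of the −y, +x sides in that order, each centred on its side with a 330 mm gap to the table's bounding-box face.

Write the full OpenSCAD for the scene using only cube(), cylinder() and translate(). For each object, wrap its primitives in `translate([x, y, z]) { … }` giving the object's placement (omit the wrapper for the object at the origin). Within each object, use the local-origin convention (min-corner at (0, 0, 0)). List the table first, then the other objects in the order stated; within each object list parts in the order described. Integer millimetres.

translate([0, 0, 716]) cube([1066, 516, 38]);
translate([14, 14, 0]) cube([76, 76, 716]);
translate([976, 14, 0]) cube([76, 76, 716]);
translate([14, 426, 0]) cube([76, 76, 716]);
translate([976, 426, 0]) cube([76, 76, 716]);
translate([383, -580, 0]) {
  translate([0, 0, 340]) cube([300, 250, 42]);
  cube([28, 28, 340]);
  translate([272, 0, 0]) cube([28, 28, 340]);
  translate([0, 222, 0]) cube([28, 28, 340]);
  translate([272, 222, 0]) cube([28, 28, 340]);
}
translate([1396, 133, 0]) {
  translate([0, 0, 340]) cube([300, 250, 42]);
  cube([28, 28, 340]);
  translate([272, 0, 0]) cube([28, 28, 340]);
  translate([0, 222, 0]) cube([28, 28, 340]);
  translate([272, 222, 0]) cube([28, 28, 340]);
}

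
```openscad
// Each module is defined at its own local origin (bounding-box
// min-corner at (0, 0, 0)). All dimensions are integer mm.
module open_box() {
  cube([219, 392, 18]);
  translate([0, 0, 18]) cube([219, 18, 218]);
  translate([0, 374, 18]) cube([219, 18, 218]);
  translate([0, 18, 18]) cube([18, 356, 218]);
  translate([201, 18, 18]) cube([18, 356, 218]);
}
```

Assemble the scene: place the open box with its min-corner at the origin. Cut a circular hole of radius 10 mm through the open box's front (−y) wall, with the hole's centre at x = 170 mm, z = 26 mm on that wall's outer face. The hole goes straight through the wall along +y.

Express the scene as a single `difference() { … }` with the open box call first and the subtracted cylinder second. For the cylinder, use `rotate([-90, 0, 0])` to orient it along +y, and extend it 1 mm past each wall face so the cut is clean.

difference() {
  open_box();
  translate([170, -1, 26]) rotate([-90, 0, 0]) cylinder(h = 20, r = 10);
}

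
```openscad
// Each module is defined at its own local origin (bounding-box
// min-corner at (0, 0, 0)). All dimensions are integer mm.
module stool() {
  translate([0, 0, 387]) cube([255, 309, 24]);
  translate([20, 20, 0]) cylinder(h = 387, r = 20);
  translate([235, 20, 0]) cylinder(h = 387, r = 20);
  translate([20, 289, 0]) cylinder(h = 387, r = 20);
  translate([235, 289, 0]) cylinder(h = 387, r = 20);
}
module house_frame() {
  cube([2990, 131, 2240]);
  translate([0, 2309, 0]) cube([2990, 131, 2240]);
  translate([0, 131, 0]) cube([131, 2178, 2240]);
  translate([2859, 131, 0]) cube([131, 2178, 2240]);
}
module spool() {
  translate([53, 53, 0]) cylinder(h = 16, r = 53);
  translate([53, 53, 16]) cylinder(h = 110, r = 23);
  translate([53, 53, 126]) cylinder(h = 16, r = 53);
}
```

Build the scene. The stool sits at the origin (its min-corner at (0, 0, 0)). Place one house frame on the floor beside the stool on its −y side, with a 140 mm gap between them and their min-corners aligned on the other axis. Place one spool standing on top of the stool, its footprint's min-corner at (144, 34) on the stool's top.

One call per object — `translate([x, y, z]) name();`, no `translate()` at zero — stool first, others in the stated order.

stool();
translate([0, -2580, 0]) house_frame();
translate([144, 34, 411]) spool();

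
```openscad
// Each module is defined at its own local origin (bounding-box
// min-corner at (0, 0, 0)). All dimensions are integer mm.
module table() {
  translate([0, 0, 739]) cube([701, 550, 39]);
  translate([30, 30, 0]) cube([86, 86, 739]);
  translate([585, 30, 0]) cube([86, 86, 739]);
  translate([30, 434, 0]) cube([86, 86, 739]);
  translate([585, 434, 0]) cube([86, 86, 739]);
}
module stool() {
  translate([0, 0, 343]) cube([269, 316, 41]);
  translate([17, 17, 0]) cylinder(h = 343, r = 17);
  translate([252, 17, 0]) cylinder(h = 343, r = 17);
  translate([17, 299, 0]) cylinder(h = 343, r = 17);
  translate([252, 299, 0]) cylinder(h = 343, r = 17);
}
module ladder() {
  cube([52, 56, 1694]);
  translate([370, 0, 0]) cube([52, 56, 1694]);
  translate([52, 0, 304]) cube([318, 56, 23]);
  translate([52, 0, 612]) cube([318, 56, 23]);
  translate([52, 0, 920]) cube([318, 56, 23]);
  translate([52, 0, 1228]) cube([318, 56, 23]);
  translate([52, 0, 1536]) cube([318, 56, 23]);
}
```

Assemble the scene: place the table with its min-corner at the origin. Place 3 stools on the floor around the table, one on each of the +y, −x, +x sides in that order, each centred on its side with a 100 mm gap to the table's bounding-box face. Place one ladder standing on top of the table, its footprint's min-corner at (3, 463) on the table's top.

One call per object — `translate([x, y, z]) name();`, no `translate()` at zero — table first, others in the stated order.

table();
translate([216, 650, 0]) stool();
translate([-369, 117, 0]) stool();
translate([801, 117, 0]) stool();
translate([3, 463, 778]) ladder();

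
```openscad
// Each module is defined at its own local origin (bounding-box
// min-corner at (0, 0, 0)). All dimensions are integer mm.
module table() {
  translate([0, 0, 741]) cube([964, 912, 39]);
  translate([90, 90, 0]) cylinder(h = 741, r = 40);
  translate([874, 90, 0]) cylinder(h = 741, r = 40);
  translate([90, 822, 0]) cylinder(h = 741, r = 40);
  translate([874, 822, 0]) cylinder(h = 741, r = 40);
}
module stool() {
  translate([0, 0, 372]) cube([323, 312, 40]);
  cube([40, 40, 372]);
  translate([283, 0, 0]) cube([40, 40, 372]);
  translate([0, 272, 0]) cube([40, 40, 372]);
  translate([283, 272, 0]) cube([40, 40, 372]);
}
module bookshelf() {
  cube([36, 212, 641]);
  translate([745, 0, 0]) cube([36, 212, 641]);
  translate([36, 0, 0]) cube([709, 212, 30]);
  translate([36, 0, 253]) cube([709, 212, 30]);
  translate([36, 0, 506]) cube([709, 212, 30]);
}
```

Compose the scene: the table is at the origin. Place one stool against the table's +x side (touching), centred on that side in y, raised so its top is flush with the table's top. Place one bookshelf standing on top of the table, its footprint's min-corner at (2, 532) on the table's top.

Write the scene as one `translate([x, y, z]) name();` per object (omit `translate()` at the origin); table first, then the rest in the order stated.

table();
translate([964, 300, 368]) stool();
translate([2, 532, 780]) bookshelf();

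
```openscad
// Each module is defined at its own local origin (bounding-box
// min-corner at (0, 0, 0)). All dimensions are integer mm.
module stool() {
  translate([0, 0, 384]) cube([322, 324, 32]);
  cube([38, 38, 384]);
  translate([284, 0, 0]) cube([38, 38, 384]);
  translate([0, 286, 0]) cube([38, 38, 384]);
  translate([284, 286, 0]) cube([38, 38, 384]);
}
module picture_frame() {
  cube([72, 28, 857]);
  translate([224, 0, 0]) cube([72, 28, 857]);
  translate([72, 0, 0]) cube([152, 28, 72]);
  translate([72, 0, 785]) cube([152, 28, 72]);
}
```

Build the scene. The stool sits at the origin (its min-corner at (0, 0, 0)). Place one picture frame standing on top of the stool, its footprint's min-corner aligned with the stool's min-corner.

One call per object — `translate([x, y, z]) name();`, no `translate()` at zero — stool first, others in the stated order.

stool();
translate([0, 0, 416]) picture_frame();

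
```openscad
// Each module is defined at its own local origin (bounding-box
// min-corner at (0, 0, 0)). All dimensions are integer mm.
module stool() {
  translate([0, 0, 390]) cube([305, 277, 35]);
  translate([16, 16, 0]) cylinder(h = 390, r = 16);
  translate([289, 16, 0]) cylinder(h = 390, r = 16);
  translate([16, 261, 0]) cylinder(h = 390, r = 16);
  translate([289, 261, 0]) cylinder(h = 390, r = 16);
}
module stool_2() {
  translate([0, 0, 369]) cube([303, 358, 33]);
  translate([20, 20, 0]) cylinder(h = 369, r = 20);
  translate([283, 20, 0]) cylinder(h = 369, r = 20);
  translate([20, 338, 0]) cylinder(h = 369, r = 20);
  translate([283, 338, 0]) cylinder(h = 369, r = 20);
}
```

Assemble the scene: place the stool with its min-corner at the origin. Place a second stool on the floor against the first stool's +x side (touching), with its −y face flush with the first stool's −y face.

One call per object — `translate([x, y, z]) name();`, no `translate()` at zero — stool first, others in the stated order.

stool();
translate([305, 0, 0]) stool_2();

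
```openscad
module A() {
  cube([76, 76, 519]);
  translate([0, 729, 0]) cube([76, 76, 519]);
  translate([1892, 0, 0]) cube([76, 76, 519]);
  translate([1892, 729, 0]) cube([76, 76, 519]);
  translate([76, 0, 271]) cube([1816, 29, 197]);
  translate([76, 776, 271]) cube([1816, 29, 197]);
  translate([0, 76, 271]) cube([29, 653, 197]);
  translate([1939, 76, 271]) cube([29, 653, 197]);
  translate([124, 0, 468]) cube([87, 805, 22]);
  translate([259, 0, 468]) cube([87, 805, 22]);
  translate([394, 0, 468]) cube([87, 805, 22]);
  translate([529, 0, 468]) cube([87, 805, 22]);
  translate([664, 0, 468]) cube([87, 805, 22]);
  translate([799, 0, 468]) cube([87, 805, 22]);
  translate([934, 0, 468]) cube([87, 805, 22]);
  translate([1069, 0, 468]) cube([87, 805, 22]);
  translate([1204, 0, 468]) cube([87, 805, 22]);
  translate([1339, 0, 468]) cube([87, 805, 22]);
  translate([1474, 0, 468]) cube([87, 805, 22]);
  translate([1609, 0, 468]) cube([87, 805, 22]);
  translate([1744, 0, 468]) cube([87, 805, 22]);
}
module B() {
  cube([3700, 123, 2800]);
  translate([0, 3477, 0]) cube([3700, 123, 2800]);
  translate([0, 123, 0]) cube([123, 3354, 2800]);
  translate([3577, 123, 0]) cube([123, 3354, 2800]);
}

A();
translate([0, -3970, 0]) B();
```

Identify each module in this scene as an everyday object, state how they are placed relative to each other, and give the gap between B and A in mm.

The house frame's nearest face is 370 mm from the bed frame's −y face.

A is a bed frame. B is a house frame. The house frame is on the floor beside the bed frame on its −y side. The gap between the house frame and the bed frame is 370 mm.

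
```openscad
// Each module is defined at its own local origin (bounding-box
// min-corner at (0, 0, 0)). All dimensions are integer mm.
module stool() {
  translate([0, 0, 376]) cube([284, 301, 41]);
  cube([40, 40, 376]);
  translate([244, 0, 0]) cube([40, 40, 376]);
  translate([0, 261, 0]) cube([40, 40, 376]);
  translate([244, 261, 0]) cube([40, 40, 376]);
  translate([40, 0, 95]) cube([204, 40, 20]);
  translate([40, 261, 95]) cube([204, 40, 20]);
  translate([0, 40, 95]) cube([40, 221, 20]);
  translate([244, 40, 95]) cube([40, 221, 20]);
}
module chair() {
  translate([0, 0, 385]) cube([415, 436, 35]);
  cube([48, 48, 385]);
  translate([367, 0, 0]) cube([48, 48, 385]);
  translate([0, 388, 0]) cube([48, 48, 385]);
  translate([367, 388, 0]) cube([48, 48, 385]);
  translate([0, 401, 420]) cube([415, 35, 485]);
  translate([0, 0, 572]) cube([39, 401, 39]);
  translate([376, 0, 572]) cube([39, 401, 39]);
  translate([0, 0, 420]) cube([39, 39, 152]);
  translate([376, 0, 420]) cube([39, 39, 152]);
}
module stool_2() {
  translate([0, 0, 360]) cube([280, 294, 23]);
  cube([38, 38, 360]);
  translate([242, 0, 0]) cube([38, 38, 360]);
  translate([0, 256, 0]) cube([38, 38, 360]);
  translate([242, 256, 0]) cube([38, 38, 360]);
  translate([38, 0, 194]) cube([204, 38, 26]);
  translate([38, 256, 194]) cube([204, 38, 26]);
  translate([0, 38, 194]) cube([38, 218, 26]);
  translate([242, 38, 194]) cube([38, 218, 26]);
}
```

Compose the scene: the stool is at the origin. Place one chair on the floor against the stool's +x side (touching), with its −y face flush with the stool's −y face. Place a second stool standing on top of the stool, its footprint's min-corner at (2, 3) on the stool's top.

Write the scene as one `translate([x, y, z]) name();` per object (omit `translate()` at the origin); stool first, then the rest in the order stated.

stool();
translate([284, 0, 0]) chair();
translate([2, 3, 417]) stool_2();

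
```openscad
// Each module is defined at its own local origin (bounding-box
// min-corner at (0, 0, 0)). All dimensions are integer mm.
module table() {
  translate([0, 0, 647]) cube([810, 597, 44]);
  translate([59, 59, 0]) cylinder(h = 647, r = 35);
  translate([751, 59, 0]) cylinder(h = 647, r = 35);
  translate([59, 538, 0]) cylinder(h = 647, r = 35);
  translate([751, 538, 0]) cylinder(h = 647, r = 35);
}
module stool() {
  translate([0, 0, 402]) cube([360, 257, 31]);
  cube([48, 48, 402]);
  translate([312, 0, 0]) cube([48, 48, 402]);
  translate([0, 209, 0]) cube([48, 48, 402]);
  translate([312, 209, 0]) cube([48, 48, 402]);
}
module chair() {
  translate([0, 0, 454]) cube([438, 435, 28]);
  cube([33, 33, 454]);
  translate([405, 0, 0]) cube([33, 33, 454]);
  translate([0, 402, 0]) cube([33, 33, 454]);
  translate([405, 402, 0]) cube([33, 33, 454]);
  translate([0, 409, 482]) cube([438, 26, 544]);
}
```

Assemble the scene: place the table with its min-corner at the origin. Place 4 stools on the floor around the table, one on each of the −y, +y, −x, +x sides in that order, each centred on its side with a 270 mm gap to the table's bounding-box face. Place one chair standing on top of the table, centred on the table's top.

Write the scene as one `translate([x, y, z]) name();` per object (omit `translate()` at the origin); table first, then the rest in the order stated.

table();
translate([225, -527, 0]) stool();
translate([225, 867, 0]) stool();
translate([-630, 170, 0]) stool();
translate([1080, 170, 0]) stool();
translate([186, 81, 691]) chair();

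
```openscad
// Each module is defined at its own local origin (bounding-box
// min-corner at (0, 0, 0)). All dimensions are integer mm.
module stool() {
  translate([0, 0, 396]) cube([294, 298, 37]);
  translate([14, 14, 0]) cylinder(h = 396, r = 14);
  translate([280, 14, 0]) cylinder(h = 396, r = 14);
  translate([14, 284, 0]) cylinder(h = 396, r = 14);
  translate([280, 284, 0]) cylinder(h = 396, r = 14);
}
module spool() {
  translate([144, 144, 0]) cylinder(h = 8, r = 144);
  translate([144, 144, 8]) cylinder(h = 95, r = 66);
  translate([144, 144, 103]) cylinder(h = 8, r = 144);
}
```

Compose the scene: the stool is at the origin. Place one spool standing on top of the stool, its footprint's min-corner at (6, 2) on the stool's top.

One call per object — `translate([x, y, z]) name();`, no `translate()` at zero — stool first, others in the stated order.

stool();
translate([6, 2, 433]) spool();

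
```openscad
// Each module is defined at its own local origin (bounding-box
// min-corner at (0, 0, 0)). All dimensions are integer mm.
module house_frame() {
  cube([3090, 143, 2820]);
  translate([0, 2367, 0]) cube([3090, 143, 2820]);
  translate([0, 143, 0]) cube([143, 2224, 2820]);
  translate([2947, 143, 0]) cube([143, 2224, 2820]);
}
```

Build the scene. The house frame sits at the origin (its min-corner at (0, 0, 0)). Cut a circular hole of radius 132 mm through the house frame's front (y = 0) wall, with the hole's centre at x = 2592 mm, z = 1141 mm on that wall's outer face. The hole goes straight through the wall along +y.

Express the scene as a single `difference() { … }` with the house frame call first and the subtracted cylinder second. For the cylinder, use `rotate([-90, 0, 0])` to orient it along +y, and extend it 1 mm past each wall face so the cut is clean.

difference() {
  house_frame();
  translate([2592, -1, 1141]) rotate([-90, 0, 0]) cylinder(h = 145, r = 132);
}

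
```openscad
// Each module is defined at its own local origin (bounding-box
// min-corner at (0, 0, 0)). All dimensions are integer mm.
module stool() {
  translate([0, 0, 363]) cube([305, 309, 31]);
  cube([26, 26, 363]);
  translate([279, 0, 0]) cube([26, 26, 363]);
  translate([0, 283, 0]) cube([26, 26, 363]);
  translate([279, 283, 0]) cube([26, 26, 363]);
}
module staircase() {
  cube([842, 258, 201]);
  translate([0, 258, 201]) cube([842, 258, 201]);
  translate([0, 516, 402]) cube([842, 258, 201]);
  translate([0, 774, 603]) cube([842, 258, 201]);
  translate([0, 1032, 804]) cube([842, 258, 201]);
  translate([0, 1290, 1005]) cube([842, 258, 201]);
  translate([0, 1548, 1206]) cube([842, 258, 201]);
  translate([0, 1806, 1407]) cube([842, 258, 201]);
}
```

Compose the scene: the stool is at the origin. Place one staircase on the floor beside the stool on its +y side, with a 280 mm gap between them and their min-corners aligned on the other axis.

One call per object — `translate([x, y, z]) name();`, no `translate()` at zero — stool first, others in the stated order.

stool();
translate([0, 589, 0]) staircase();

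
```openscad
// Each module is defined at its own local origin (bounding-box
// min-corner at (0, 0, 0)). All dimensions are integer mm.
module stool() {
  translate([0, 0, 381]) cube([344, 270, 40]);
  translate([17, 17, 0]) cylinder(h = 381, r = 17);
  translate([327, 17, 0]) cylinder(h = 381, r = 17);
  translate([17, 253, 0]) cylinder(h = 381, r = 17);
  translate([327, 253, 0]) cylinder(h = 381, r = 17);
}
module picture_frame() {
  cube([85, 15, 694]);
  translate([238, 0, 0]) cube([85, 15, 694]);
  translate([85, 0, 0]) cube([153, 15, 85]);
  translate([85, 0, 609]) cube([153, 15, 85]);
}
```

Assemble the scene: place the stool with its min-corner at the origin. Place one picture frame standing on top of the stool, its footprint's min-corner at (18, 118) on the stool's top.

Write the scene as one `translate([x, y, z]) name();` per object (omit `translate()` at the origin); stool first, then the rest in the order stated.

stool();
translate([18, 118, 421]) picture_frame();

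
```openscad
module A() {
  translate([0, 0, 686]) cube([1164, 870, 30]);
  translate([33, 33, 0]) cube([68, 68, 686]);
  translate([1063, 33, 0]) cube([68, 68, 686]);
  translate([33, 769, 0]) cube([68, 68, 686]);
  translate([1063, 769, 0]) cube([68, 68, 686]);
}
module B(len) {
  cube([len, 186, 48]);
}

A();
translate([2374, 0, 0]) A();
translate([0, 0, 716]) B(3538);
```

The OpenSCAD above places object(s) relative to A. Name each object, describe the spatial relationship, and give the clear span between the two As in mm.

Second table starts at x = 2374; first ends at x = 1164; clear span = 2374 − 1164 = 1210 mm.

A is a table. B is a beam. A beam spans the tops of two tables. The clear span between the two tables is 1210 mm.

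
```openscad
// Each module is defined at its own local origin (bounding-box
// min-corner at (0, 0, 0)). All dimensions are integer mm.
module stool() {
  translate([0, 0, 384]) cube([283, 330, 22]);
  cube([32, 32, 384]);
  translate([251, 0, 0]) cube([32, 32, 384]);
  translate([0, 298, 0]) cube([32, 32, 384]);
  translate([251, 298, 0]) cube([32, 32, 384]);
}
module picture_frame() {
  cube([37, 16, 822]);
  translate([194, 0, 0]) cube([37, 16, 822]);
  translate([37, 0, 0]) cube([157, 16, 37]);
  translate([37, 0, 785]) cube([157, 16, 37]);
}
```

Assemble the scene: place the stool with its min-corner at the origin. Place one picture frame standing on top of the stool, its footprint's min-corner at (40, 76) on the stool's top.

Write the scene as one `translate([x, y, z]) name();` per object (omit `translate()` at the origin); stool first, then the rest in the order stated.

stool();
translate([40, 76, 406]) picture_frame();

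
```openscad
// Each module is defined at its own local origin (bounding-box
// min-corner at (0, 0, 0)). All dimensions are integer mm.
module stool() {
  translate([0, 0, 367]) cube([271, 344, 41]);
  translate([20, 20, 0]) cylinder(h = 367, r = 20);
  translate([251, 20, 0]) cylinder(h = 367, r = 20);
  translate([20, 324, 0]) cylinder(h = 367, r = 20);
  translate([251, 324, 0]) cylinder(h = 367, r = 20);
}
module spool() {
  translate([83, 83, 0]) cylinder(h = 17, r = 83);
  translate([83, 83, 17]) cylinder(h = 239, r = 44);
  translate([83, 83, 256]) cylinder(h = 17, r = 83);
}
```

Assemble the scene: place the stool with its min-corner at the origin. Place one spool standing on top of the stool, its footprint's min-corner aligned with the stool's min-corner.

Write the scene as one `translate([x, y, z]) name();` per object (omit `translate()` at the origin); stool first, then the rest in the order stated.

stool();
translate([0, 0, 408]) spool();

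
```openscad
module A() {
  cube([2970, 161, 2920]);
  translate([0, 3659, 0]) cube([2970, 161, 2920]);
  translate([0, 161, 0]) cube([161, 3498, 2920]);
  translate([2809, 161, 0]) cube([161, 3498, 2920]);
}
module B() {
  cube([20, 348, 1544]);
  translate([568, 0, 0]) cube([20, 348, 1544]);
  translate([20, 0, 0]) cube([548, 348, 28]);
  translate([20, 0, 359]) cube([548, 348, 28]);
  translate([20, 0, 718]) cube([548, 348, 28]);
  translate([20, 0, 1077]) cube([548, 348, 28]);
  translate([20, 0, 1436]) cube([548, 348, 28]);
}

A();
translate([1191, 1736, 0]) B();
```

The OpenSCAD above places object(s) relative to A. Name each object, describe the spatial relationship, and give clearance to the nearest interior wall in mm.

Clearances: x = 1030, y = 1575; minimum 1030 mm.

A is a house frame. B is a bookshelf. The bookshelf sits inside the house frame, centred. The clearance to the nearest interior wall is 1030 mm.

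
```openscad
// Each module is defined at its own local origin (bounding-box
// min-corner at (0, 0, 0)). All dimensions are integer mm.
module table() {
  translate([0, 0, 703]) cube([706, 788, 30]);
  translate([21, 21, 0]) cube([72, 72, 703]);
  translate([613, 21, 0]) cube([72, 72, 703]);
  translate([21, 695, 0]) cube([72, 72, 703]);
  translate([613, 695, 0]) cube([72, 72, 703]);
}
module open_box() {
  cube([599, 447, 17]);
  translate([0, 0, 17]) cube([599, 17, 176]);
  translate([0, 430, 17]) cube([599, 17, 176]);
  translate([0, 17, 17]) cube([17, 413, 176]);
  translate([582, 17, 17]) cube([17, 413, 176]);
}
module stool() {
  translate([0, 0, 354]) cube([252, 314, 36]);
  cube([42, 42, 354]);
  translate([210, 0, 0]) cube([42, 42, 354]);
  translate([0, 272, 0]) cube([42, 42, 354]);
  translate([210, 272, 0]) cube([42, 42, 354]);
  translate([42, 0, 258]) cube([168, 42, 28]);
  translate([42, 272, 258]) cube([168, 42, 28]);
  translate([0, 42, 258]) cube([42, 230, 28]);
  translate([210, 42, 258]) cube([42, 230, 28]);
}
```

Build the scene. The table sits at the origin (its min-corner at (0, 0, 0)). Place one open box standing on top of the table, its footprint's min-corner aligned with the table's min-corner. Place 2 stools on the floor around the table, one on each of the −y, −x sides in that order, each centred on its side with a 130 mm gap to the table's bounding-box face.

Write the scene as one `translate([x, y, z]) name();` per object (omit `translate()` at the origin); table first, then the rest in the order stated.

table();
translate([0, 0, 733]) open_box();
translate([227, -444, 0]) stool();
translate([-382, 237, 0]) stool();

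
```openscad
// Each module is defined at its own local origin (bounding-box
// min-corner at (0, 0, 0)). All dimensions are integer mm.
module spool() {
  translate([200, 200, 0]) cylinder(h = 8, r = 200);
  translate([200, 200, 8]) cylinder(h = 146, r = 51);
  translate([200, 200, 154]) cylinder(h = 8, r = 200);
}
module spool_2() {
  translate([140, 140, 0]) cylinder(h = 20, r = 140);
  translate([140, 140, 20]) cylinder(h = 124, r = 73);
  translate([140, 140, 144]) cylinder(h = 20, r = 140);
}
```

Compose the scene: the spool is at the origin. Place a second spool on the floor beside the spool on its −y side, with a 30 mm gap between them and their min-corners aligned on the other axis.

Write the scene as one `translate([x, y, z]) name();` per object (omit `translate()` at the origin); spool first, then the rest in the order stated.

spool();
translate([0, -310, 0]) spool_2();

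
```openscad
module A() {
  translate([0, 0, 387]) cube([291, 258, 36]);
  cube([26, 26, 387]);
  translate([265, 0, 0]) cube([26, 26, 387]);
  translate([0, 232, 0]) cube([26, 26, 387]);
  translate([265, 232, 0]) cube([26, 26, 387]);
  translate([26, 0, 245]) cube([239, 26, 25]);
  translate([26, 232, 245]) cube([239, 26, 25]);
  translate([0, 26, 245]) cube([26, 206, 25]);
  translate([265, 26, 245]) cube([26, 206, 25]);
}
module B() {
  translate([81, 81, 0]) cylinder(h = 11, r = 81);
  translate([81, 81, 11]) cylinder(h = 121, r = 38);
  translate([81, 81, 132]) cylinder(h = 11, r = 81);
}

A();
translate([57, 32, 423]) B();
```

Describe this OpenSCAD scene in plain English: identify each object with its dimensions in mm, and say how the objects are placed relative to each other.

A is a simple wooden stool: a rectangular seat 291 mm (x) by 258 mm (y), 36 mm thick, top face at z = 423 mm, on four square legs, each 26×26 mm in cross-section. The legs rest on z = 0, each flush with a corner of the seat. Four stretchers, 26 mm wide and 25 mm tall, connect adjacent legs with their undersides at z = 245 mm, each running between the inner faces of the legs it joins and aligned with the legs' outer faces on the other axis.

B is a spool: two coaxial disc flanges of radius 81 mm and thickness 11 mm, joined by a core cylinder of radius 38 mm and height 121 mm. The lower flange rests on z = 0 and the three cylinders share a vertical axis.

The spool is on top of the stool.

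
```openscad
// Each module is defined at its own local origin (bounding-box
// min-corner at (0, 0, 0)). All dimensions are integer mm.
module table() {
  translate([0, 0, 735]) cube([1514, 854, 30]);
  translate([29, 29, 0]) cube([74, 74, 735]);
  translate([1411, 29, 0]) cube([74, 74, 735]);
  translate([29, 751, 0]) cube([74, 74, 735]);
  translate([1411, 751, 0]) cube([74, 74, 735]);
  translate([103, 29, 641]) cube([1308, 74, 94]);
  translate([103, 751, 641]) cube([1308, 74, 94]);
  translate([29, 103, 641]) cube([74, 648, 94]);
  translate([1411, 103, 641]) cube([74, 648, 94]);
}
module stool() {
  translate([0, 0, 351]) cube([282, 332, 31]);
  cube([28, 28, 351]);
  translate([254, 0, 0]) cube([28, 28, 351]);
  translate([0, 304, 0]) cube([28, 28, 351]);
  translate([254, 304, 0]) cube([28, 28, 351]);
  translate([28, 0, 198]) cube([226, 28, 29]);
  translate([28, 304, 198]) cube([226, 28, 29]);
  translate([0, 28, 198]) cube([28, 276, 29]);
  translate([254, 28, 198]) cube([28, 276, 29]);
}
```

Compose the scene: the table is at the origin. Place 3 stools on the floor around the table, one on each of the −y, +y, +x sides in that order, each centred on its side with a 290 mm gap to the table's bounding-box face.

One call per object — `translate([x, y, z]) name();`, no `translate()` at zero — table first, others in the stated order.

table();
translate([616, -622, 0]) stool();
translate([616, 1144, 0]) stool();
translate([1804, 261, 0]) stool();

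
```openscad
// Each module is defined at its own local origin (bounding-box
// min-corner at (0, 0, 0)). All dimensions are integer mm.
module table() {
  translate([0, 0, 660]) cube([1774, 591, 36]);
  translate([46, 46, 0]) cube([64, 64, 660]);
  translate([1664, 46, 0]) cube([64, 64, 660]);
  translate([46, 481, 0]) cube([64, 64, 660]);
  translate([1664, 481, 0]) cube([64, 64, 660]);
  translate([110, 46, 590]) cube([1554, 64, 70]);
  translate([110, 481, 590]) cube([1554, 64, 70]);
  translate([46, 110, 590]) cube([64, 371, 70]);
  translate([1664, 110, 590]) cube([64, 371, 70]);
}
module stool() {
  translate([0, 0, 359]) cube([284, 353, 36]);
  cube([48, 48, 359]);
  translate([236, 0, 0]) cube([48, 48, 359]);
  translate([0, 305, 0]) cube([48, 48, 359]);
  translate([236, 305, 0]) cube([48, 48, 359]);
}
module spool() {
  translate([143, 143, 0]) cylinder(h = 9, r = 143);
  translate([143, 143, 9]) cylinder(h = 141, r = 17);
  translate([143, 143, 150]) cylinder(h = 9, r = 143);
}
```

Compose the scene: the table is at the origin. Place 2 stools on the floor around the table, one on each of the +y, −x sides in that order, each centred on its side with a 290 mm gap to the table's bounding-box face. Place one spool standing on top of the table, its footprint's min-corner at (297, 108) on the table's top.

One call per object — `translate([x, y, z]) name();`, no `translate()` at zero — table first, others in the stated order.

table();
translate([745, 881, 0]) stool();
translate([-574, 119, 0]) stool();
translate([297, 108, 696]) spool();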